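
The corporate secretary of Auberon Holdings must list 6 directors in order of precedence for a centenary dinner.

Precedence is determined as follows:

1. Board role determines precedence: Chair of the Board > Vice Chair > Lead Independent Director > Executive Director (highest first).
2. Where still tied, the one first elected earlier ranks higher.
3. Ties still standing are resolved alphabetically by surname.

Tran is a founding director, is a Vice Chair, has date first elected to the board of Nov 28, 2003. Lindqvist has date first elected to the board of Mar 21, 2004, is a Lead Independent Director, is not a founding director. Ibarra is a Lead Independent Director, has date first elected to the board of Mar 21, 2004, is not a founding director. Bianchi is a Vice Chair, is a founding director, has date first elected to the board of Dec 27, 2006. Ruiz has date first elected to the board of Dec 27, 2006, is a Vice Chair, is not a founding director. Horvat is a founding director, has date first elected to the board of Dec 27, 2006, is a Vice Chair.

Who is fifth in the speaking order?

Ibarra

By board role: Tran, Bianchi, Horvat and Ruiz (Vice Chair); then Ibarra and Lindqvist (Lead Independent Director).
Among Tran, Bianchi, Horvat and Ruiz, by date first elected to the board (earlier first): Tran (Nov 28, 2003) before Bianchi, Horvat and Ruiz (Dec 27, 2006).
Among Bianchi, Horvat and Ruiz, alphabetically by surname: Bianchi before Horvat before Ruiz.
Ibarra and Lindqvist both have date first elected to the board Mar 21, 2004, so the next rule applies.
Among Ibarra and Lindqvist, alphabetically by surname: Ibarra before Lindqvist.
Order: Tran, Bianchi, Horvat, Ruiz, Ibarra, Lindqvist.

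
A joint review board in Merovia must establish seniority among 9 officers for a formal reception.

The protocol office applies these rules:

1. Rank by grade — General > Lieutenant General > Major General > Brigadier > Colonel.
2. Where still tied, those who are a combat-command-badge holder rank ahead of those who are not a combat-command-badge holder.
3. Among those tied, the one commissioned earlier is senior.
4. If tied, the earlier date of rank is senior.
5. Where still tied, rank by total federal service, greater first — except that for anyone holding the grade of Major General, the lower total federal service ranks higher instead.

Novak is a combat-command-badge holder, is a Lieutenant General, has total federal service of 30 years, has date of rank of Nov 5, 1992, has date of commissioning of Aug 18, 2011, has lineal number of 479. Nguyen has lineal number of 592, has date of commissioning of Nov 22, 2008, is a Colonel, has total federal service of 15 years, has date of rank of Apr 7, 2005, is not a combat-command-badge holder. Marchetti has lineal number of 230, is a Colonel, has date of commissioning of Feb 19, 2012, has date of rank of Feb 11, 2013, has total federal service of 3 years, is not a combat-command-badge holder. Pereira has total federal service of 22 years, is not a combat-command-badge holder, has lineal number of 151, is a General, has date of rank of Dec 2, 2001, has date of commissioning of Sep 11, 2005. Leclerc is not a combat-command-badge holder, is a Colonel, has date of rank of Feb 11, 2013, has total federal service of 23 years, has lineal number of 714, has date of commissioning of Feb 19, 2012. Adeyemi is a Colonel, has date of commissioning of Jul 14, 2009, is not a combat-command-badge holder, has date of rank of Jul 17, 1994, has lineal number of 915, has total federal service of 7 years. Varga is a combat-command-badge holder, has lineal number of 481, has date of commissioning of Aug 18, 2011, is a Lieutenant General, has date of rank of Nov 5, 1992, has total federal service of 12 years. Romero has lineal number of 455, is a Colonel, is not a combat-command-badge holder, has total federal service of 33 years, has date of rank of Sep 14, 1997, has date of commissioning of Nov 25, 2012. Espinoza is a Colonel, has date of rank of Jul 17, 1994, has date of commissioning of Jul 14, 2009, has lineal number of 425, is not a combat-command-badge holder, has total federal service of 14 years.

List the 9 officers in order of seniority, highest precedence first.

Pereira, Novak, Varga, Nguyen, Espinoza, Adeyemi, Leclerc, Marchetti, Romero

By grade: Pereira (General); then Novak and Varga (Lieutenant General); then Nguyen, Espinoza, Adeyemi, Leclerc, Marchetti and Romero (Colonel).
Novak and Varga are each a combat-command-badge holder, so the next rule applies.
Novak and Varga both have date of commissioning Aug 18, 2011, so the next rule applies.
Novak and Varga both have date of rank Nov 5, 1992, so the next rule applies.
Among Novak and Varga, by total federal service (higher first): Novak (30 years) before Varga (12 years).
Nguyen, Espinoza, Adeyemi, Leclerc, Marchetti and Romero are each not a combat-command-badge holder, so the next rule applies.
Among Nguyen, Espinoza, Adeyemi, Leclerc, Marchetti and Romero, by date of commissioning (earlier first): Nguyen (Nov 22, 2008) before Espinoza and Adeyemi (Jul 14, 2009) before Leclerc and Marchetti (Feb 19, 2012) before Romero (Nov 25, 2012).
Espinoza and Adeyemi both have date of rank Jul 17, 1994, so the next rule applies.
Among Espinoza and Adeyemi, by total federal service (higher first): Espinoza (14 years) before Adeyemi (7 years).
Leclerc and Marchetti both have date of rank Feb 11, 2013, so the next rule applies.
Among Leclerc and Marchetti, by total federal service (higher first): Leclerc (23 years) before Marchetti (3 years).
Full order: Pereira, Novak, Varga, Nguyen, Espinoza, Adeyemi, Leclerc, Marchetti, Romero.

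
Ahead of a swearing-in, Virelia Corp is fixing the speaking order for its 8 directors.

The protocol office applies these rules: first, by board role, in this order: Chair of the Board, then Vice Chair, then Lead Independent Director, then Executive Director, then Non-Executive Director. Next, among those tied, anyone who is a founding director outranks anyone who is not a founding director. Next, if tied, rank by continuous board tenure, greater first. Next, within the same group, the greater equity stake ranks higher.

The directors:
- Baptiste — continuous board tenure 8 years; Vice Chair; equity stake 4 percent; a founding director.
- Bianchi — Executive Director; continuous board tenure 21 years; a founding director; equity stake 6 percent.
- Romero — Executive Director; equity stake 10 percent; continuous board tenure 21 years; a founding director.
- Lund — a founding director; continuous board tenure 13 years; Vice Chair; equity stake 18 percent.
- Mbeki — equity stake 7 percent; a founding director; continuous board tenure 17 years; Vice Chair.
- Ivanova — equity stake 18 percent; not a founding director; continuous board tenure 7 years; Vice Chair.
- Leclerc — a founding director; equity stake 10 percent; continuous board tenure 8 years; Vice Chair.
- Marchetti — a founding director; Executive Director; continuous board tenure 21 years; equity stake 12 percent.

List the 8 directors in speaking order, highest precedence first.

By board role: Mbeki, Lund, Leclerc, Baptiste and Ivanova (Vice Chair); then Marchetti, Romero and Bianchi (Executive Director).
Among Mbeki, Lund, Leclerc, Baptiste and Ivanova, a founding director before not a founding director: Mbeki, Lund, Leclerc and Baptiste (a founding director) before Ivanova (not a founding director).
Among Mbeki, Lund, Leclerc and Baptiste, by continuous board tenure (higher first): Mbeki (17 years) before Lund (13 years) before Leclerc and Baptiste (8 years).
Among Leclerc and Baptiste, by equity stake (higher first): Leclerc (10 percent) before Baptiste (4 percent).
Marchetti, Romero and Bianchi are each a founding director, so the next rule applies.
Marchetti, Romero and Bianchi all have continuous board tenure 21 years, so the next rule applies.
Among Marchetti, Romero and Bianchi, by equity stake (higher first): Marchetti (12 percent) before Romero (10 percent) before Bianchi (6 percent).
Full order: Mbeki, Lund, Leclerc, Baptiste, Ivanova, Marchetti, Romero, Bianchi.

Mbeki, Lund, Leclerc, Baptiste, Ivanova, Marchetti, Romero, Bianchi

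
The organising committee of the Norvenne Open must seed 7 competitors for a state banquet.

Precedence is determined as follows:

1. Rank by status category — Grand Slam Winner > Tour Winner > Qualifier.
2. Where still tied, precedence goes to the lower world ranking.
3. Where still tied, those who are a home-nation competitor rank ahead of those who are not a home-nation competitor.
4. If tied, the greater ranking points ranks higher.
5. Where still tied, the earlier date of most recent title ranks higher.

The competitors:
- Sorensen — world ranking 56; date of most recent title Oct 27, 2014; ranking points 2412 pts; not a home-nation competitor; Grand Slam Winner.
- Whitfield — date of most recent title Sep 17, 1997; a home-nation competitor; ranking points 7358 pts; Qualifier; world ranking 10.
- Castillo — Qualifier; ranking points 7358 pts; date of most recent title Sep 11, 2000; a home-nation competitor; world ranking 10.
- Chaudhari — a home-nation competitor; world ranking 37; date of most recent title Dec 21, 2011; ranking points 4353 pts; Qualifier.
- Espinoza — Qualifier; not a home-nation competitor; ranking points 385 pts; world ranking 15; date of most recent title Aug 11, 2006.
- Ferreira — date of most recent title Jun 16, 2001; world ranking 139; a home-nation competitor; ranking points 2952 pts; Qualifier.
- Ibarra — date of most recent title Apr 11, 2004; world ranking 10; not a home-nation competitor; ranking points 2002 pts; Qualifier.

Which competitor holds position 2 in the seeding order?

Whitfield

By status category: Sorensen (Grand Slam Winner); then Whitfield, Castillo, Ibarra, Espinoza, Chaudhari and Ferreira (Qualifier).
Among Whitfield, Castillo, Ibarra, Espinoza, Chaudhari and Ferreira, by world ranking (lower first): Whitfield, Castillo and Ibarra (10) before Espinoza (15) before Chaudhari (37) before Ferreira (139).
Among Whitfield, Castillo and Ibarra, a home-nation competitor before not a home-nation competitor: Whitfield and Castillo (a home-nation competitor) before Ibarra (not a home-nation competitor).
Whitfield and Castillo both have ranking points 7358 pts, so the next rule applies.
Among Whitfield and Castillo, by date of most recent title (earlier first): Whitfield (Sep 17, 1997) before Castillo (Sep 11, 2000).
Order: Sorensen, Whitfield, Castillo, Ibarra, Espinoza, Chaudhari, Ferreira.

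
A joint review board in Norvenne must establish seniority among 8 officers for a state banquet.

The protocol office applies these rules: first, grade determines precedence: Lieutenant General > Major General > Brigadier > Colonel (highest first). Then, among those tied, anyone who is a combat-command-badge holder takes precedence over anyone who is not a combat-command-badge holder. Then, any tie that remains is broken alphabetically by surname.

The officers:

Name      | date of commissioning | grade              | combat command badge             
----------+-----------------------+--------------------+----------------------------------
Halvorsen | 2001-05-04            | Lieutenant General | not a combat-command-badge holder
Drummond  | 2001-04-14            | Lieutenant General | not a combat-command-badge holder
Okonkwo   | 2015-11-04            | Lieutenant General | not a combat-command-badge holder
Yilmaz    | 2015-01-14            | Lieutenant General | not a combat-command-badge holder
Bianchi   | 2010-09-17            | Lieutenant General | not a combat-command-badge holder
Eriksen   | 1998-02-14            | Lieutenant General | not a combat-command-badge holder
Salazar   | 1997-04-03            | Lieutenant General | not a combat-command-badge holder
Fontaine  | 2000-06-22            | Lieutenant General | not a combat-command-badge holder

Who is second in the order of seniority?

Drummond

By grade: Bianchi, Drummond, Eriksen, Fontaine, Halvorsen, Okonkwo, Salazar and Yilmaz (Lieutenant General).
Bianchi, Drummond, Eriksen, Fontaine, Halvorsen, Okonkwo, Salazar and Yilmaz are each not a combat-command-badge holder, so the next rule applies.
Among Bianchi, Drummond, Eriksen, Fontaine, Halvorsen, Okonkwo, Salazar and Yilmaz, alphabetically by surname: Bianchi before Drummond before Eriksen before Fontaine before Halvorsen before Okonkwo before Salazar before Yilmaz.
Order: Bianchi, Drummond, Eriksen, Fontaine, Halvorsen, Okonkwo, Salazar, Yilmaz.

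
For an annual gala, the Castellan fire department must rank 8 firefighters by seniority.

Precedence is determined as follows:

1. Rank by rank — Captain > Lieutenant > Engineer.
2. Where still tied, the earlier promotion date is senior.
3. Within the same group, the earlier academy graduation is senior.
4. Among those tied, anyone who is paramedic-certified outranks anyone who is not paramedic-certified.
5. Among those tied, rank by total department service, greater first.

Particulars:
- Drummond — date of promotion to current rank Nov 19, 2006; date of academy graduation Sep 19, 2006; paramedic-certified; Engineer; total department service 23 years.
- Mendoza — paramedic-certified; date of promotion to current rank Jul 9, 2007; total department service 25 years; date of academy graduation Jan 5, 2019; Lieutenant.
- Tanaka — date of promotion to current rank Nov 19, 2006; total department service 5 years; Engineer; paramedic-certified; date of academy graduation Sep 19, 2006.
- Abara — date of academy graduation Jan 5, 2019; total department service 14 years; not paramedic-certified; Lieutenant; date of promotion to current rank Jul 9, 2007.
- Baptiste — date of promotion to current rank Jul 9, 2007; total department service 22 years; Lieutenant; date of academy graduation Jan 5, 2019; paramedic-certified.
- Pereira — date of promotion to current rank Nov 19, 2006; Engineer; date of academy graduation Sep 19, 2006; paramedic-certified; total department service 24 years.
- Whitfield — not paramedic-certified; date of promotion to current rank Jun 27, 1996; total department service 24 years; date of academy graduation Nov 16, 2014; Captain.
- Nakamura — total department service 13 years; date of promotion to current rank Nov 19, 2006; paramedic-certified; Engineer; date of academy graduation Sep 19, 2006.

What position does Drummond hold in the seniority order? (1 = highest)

By rank: Whitfield (Captain); then Mendoza, Baptiste and Abara (Lieutenant); then Pereira, Drummond, Nakamura and Tanaka (Engineer).
Mendoza, Baptiste and Abara all have date of promotion to current rank Jul 9, 2007, so the next rule applies.
Mendoza, Baptiste and Abara all have date of academy graduation Jan 5, 2019, so the next rule applies.
Among Mendoza, Baptiste and Abara, paramedic-certified before not paramedic-certified: Mendoza and Baptiste (paramedic-certified) before Abara (not paramedic-certified).
Among Mendoza and Baptiste, by total department service (higher first): Mendoza (25 years) before Baptiste (22 years).
Pereira, Drummond, Nakamura and Tanaka all have date of promotion to current rank Nov 19, 2006, so the next rule applies.
Pereira, Drummond, Nakamura and Tanaka all have date of academy graduation Sep 19, 2006, so the next rule applies.
Pereira, Drummond, Nakamura and Tanaka are each paramedic-certified, so the next rule applies.
Among Pereira, Drummond, Nakamura and Tanaka, by total department service (higher first): Pereira (24 years) before Drummond (23 years) before Nakamura (13 years) before Tanaka (5 years).
Order: Whitfield, Mendoza, Baptiste, Abara, Pereira, Drummond, Nakamura, Tanaka. So position 6.

6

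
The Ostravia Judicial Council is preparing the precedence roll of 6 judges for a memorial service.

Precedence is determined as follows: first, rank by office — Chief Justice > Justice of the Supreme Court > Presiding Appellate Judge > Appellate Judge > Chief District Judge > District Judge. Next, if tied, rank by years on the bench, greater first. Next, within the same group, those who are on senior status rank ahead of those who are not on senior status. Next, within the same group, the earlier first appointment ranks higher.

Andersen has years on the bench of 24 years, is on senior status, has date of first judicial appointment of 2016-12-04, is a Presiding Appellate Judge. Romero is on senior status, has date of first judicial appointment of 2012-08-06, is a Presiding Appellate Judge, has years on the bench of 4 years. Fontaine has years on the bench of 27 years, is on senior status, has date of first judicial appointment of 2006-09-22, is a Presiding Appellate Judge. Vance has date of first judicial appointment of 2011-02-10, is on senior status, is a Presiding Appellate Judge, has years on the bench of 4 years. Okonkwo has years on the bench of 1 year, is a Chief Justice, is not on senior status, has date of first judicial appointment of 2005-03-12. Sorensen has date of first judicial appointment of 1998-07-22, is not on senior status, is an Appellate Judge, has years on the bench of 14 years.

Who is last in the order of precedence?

By office: Okonkwo (Chief Justice); then Fontaine, Andersen, Vance and Romero (Presiding Appellate Judge); then Sorensen (Appellate Judge).
Among Fontaine, Andersen, Vance and Romero, by years on the bench (higher first): Fontaine (27 years) before Andersen (24 years) before Vance and Romero (4 years).
Vance and Romero are each on senior status, so the next rule applies.
Among Vance and Romero, by date of first judicial appointment (earlier first): Vance (2011-02-10) before Romero (2012-08-06).
Order: Okonkwo, Fontaine, Andersen, Vance, Romero, Sorensen.

Sorensen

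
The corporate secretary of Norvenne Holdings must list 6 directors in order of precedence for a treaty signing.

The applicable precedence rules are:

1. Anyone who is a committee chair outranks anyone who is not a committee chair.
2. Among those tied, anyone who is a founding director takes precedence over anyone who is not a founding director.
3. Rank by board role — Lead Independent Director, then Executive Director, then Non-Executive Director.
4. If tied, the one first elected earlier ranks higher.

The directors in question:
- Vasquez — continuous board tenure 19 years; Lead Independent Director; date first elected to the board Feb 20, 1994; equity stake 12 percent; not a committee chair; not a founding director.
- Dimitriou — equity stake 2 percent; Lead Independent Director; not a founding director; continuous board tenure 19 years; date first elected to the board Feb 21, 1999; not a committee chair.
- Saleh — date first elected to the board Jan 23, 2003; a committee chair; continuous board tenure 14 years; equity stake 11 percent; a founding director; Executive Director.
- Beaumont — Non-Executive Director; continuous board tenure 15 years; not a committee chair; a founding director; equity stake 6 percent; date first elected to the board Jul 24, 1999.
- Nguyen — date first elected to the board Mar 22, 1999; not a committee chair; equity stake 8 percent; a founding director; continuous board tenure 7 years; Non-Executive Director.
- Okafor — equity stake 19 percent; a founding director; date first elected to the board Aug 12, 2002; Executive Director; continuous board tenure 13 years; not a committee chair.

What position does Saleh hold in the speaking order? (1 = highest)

1

By the first rule: Saleh (a committee chair); then Okafor, Nguyen, Beaumont, Vasquez and Dimitriou (each not a committee chair).
Among Okafor, Nguyen, Beaumont, Vasquez and Dimitriou, a founding director before not a founding director: Okafor, Nguyen and Beaumont (a founding director) before Vasquez and Dimitriou (not a founding director).
Among Okafor, Nguyen and Beaumont, by board role: Okafor (Executive Director) before Nguyen and Beaumont (Non-Executive Director).
Among Nguyen and Beaumont, by date first elected to the board (earlier first): Nguyen (Mar 22, 1999) before Beaumont (Jul 24, 1999).
Vasquez and Dimitriou are each Lead Independent Director, so the next rule applies.
Among Vasquez and Dimitriou, by date first elected to the board (earlier first): Vasquez (Feb 20, 1994) before Dimitriou (Feb 21, 1999).
Order: Saleh, Okafor, Nguyen, Beaumont, Vasquez, Dimitriou. So position 1.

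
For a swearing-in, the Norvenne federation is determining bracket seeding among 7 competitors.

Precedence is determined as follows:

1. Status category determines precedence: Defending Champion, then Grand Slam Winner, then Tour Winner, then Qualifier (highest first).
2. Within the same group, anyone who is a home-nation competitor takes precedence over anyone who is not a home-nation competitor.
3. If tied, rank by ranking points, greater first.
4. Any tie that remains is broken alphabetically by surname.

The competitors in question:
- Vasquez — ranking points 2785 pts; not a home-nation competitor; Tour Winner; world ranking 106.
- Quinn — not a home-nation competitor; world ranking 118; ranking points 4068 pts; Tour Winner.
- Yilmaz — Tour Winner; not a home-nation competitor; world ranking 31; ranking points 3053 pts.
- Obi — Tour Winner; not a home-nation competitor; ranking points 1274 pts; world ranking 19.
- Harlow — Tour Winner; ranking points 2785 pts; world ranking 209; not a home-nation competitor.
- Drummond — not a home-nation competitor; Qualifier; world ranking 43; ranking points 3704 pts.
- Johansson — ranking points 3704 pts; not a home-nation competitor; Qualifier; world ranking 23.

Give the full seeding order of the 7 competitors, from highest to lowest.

By status category: Quinn, Yilmaz, Harlow, Vasquez and Obi (Tour Winner); then Drummond and Johansson (Qualifier).
Quinn, Yilmaz, Harlow, Vasquez and Obi are each not a home-nation competitor, so the next rule applies.
Among Quinn, Yilmaz, Harlow, Vasquez and Obi, by ranking points (higher first): Quinn (4068 pts) before Yilmaz (3053 pts) before Harlow and Vasquez (2785 pts) before Obi (1274 pts).
Among Harlow and Vasquez, alphabetically by surname: Harlow before Vasquez.
Drummond and Johansson are each not a home-nation competitor, so the next rule applies.
Drummond and Johansson both have ranking points 3704 pts, so the next rule applies.
Among Drummond and Johansson, alphabetically by surname: Drummond before Johansson.
Full order: Quinn, Yilmaz, Harlow, Vasquez, Obi, Drummond, Johansson.

Quinn, Yilmaz, Harlow, Vasquez, Obi, Drummond, Johansson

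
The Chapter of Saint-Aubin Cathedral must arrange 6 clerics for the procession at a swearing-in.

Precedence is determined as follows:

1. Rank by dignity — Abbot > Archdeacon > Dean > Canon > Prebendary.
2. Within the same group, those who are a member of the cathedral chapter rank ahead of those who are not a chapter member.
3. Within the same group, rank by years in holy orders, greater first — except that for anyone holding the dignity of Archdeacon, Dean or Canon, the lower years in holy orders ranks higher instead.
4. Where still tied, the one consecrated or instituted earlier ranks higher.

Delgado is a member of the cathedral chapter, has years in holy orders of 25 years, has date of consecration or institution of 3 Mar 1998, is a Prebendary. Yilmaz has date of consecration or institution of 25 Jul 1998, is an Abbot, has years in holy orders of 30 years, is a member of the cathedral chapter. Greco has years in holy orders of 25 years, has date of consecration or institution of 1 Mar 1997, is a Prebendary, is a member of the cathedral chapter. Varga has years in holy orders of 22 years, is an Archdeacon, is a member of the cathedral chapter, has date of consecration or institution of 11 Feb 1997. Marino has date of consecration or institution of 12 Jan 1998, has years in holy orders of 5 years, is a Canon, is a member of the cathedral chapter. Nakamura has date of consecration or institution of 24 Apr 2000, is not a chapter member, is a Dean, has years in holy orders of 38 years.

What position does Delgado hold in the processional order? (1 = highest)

By dignity: Yilmaz (Abbot); then Varga (Archdeacon); then Nakamura (Dean); then Marino (Canon); then Greco and Delgado (Prebendary).
Greco and Delgado are each a member of the cathedral chapter, so the next rule applies.
Greco and Delgado both have years in holy orders 25 years, so the next rule applies.
Among Greco and Delgado, by date of consecration or institution (earlier first): Greco (1 Mar 1997) before Delgado (3 Mar 1998).
Order: Yilmaz, Varga, Nakamura, Marino, Greco, Delgado. So position 6.

6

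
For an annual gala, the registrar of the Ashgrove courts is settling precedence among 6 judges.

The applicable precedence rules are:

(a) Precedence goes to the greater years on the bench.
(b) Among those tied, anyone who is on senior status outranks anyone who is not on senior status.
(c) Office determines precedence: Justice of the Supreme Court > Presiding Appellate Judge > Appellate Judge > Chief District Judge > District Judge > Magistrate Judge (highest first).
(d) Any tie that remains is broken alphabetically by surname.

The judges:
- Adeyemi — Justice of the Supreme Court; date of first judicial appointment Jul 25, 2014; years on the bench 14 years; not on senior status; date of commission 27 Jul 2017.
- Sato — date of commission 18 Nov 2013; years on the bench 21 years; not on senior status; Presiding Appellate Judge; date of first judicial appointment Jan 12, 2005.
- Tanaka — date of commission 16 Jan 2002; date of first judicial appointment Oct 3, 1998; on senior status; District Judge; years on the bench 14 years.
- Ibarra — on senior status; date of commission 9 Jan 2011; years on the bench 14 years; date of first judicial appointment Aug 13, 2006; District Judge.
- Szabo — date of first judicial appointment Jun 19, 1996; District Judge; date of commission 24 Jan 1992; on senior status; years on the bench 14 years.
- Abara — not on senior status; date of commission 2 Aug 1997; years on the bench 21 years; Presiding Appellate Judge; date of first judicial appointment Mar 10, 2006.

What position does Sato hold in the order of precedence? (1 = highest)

2

By years on the bench (higher first): Abara and Sato (both 21 years); then Ibarra, Szabo, Tanaka and Adeyemi (each 14 years).
Abara and Sato are each not on senior status, so the next rule applies.
Abara and Sato are each Presiding Appellate Judge, so the next rule applies.
Among Abara and Sato, alphabetically by surname: Abara before Sato.
Among Ibarra, Szabo, Tanaka and Adeyemi, on senior status before not on senior status: Ibarra, Szabo and Tanaka (on senior status) before Adeyemi (not on senior status).
Ibarra, Szabo and Tanaka are each District Judge, so the next rule applies.
Among Ibarra, Szabo and Tanaka, alphabetically by surname: Ibarra before Szabo before Tanaka.
Order: Abara, Sato, Ibarra, Szabo, Tanaka, Adeyemi. So position 2.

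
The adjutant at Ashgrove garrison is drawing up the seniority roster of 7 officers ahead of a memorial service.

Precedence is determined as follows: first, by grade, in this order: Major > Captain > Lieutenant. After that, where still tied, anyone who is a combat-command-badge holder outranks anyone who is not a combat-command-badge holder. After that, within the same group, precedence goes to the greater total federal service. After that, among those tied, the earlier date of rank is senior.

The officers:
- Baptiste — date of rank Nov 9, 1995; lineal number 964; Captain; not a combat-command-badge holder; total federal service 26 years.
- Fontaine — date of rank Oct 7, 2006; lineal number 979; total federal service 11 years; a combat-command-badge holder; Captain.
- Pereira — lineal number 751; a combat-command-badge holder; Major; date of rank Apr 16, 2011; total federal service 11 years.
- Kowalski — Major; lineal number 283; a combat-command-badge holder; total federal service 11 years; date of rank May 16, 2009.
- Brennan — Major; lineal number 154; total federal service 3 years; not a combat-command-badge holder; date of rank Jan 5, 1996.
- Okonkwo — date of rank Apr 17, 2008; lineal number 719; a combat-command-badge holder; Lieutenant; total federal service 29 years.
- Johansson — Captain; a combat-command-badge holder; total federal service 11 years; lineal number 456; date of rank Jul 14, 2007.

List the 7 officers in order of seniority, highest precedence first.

Kowalski, Pereira, Brennan, Fontaine, Johansson, Baptiste, Okonkwo

By grade: Kowalski, Pereira and Brennan (Major); then Fontaine, Johansson and Baptiste (Captain); then Okonkwo (Lieutenant).
Among Kowalski, Pereira and Brennan, a combat-command-badge holder before not a combat-command-badge holder: Kowalski and Pereira (a combat-command-badge holder) before Brennan (not a combat-command-badge holder).
Kowalski and Pereira both have total federal service 11 years, so the next rule applies.
Among Kowalski and Pereira, by date of rank (earlier first): Kowalski (May 16, 2009) before Pereira (Apr 16, 2011).
Among Fontaine, Johansson and Baptiste, a combat-command-badge holder before not a combat-command-badge holder: Fontaine and Johansson (a combat-command-badge holder) before Baptiste (not a combat-command-badge holder).
Fontaine and Johansson both have total federal service 11 years, so the next rule applies.
Among Fontaine and Johansson, by date of rank (earlier first): Fontaine (Oct 7, 2006) before Johansson (Jul 14, 2007).
Full order: Kowalski, Pereira, Brennan, Fontaine, Johansson, Baptiste, Okonkwo.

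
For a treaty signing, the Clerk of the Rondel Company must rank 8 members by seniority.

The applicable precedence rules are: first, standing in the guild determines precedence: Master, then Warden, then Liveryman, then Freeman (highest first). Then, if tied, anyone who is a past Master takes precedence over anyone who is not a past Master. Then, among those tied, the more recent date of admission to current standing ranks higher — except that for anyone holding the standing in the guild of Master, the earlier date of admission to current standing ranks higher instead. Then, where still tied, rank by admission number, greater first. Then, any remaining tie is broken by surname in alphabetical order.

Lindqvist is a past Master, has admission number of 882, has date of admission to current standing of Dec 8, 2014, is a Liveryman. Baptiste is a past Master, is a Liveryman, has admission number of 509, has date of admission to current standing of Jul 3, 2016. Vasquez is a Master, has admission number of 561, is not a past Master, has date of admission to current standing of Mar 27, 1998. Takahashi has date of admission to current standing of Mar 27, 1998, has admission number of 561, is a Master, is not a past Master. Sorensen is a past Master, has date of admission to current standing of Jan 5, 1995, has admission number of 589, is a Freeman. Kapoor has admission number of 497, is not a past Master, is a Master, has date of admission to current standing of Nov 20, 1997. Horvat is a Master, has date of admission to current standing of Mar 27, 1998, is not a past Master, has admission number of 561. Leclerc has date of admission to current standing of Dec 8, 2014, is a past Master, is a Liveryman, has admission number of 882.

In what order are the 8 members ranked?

By standing in the guild: Kapoor, Horvat, Takahashi and Vasquez (Master); then Baptiste, Leclerc and Lindqvist (Liveryman); then Sorensen (Freeman).
Kapoor, Horvat, Takahashi and Vasquez are each not a past Master, so the next rule applies.
Among Kapoor, Horvat, Takahashi and Vasquez, by date of admission to current standing (earlier first) (reversed rule for this group): Kapoor (Nov 20, 1997) before Horvat, Takahashi and Vasquez (Mar 27, 1998).
Horvat, Takahashi and Vasquez all have admission number 561, so the next rule applies.
Among Horvat, Takahashi and Vasquez, alphabetically by surname: Horvat before Takahashi before Vasquez.
Baptiste, Leclerc and Lindqvist are each a past Master, so the next rule applies.
Among Baptiste, Leclerc and Lindqvist, by date of admission to current standing (later first): Baptiste (Jul 3, 2016) before Leclerc and Lindqvist (Dec 8, 2014).
Leclerc and Lindqvist both have admission number 882, so the next rule applies.
Among Leclerc and Lindqvist, alphabetically by surname: Leclerc before Lindqvist.
Full order: Kapoor, Horvat, Takahashi, Vasquez, Baptiste, Leclerc, Lindqvist, Sorensen.

Kapoor, Horvat, Takahashi, Vasquez, Baptiste, Leclerc, Lindqvist, Sorensen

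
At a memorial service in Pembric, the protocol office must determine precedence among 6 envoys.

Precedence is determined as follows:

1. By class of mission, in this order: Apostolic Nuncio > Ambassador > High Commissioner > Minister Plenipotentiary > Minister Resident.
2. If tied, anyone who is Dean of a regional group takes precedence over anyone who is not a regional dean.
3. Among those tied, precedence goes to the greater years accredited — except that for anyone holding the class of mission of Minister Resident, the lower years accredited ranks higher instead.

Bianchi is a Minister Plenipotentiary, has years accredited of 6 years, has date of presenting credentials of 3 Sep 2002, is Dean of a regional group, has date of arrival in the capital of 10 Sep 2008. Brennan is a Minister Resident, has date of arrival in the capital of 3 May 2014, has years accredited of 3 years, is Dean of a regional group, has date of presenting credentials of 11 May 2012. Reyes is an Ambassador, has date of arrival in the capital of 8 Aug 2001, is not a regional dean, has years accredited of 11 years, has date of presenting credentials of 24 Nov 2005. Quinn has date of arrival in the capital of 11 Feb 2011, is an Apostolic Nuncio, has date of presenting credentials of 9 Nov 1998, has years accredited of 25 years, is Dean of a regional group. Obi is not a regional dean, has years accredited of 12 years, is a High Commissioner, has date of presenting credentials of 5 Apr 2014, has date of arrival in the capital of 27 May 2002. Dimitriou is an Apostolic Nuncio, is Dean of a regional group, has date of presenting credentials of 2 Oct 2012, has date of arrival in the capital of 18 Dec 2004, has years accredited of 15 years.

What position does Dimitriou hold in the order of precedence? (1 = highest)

2

By class of mission: Quinn and Dimitriou (Apostolic Nuncio); then Reyes (Ambassador); then Obi (High Commissioner); then Bianchi (Minister Plenipotentiary); then Brennan (Minister Resident).
Quinn and Dimitriou are each Dean of a regional group, so the next rule applies.
Among Quinn and Dimitriou, by years accredited (higher first): Quinn (25 years) before Dimitriou (15 years).
Order: Quinn, Dimitriou, Reyes, Obi, Bianchi, Brennan. So position 2.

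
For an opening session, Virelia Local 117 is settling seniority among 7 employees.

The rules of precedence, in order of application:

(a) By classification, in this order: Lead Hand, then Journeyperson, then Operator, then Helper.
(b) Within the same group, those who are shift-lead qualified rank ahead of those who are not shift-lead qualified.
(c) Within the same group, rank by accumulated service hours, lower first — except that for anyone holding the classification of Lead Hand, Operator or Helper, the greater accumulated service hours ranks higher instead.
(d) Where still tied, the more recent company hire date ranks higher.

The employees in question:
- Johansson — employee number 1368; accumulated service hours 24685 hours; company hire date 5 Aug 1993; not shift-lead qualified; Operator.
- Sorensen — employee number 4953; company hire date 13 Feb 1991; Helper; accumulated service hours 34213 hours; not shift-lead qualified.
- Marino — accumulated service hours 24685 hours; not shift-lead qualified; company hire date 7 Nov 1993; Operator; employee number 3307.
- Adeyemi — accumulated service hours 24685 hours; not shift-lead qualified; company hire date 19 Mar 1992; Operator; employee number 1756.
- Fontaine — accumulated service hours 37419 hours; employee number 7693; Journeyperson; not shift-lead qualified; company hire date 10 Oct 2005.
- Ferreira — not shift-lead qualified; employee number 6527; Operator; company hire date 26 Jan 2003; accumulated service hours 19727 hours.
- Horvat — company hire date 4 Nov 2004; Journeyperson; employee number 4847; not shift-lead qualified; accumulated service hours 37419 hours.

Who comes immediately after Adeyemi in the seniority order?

Ferreira

By classification: Fontaine and Horvat (Journeyperson); then Marino, Johansson, Adeyemi and Ferreira (Operator); then Sorensen (Helper).
Fontaine and Horvat are each not shift-lead qualified, so the next rule applies.
Fontaine and Horvat both have accumulated service hours 37419 hours, so the next rule applies.
Among Fontaine and Horvat, by company hire date (later first): Fontaine (10 Oct 2005) before Horvat (4 Nov 2004).
Marino, Johansson, Adeyemi and Ferreira are each not shift-lead qualified, so the next rule applies.
Among Marino, Johansson, Adeyemi and Ferreira, by accumulated service hours (higher first) (reversed rule for this group): Marino, Johansson and Adeyemi (24685 hours) before Ferreira (19727 hours).
Among Marino, Johansson and Adeyemi, by company hire date (later first): Marino (7 Nov 1993) before Johansson (5 Aug 1993) before Adeyemi (19 Mar 1992).
Order: Fontaine, Horvat, Marino, Johansson, Adeyemi, Ferreira, Sorensen.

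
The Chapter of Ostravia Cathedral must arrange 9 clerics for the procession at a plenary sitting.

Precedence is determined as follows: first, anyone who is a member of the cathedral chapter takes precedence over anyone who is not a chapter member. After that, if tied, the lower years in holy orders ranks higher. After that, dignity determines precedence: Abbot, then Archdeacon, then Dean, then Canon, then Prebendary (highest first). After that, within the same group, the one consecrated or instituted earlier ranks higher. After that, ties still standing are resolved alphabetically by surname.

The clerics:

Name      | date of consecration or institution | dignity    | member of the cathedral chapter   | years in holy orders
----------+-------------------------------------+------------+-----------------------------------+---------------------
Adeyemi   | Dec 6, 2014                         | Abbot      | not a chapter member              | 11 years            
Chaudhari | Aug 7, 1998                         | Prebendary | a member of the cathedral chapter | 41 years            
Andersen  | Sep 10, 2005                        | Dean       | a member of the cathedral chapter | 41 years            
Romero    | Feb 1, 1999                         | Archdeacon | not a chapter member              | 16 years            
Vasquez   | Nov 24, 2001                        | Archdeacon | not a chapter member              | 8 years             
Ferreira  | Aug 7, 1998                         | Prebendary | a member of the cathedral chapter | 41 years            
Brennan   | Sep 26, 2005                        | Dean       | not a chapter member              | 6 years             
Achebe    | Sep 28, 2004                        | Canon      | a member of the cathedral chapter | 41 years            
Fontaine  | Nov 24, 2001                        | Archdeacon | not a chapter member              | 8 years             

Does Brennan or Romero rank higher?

Brennan

By the first rule: Andersen, Achebe, Chaudhari and Ferreira (each a member of the cathedral chapter); then Brennan, Fontaine, Vasquez, Adeyemi and Romero (each not a chapter member).
Andersen, Achebe, Chaudhari and Ferreira all have years in holy orders 41 years, so the next rule applies.
Among Andersen, Achebe, Chaudhari and Ferreira, by dignity: Andersen (Dean) before Achebe (Canon) before Chaudhari and Ferreira (Prebendary).
Chaudhari and Ferreira both have date of consecration or institution Aug 7, 1998, so the next rule applies.
Among Chaudhari and Ferreira, alphabetically by surname: Chaudhari before Ferreira.
Among Brennan, Fontaine, Vasquez, Adeyemi and Romero, by years in holy orders (lower first): Brennan (6 years) before Fontaine and Vasquez (8 years) before Adeyemi (11 years) before Romero (16 years).
Fontaine and Vasquez are each Archdeacon, so the next rule applies.
Fontaine and Vasquez both have date of consecration or institution Nov 24, 2001, so the next rule applies.
Among Fontaine and Vasquez, alphabetically by surname: Fontaine before Vasquez.
So Brennan takes precedence.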